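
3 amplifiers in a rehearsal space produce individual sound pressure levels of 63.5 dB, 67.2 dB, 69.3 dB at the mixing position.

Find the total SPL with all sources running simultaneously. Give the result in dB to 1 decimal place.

72.0 dB

Converting to relative power and adding: 10^(63.5/10) + 10^(67.2/10) + 10^(69.3/10) = 1.6e+07.
Back to dB: 10·log₁₀ Σ = 72.0 dB.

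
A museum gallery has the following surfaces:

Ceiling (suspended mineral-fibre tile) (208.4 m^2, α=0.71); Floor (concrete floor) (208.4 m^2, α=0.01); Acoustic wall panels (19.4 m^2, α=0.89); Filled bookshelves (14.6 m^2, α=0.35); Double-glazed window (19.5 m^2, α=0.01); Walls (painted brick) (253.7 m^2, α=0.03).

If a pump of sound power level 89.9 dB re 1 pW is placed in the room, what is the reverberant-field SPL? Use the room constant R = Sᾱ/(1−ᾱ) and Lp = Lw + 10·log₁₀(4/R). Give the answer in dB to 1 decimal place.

Σ(Sᵢαᵢ) = 208.4×0.71 + 208.4×0.01 + 19.4×0.89 + 14.6×0.35 + 19.5×0.01 + 253.7×0.03 = 180.230; total area S = 724.0 m^2.
ᾱ = 180.230/724.0 = 0.2489; R = Sᾱ/(1−ᾱ) = 180.230/(1−0.2489) = 239.955 m^2.
Lp = 89.9 + 10·log₁₀(4/239.955) = 89.9 + (-17.78) = 72.1 dB.

72.1 dB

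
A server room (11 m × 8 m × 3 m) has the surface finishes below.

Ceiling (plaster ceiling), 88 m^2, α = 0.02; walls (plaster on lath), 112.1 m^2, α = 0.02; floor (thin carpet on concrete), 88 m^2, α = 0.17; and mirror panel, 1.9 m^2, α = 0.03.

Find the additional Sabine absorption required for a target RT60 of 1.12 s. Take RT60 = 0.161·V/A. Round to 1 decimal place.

18.9 sabins

Equivalent absorption area: A₁ = 88*0.02 + 112.1*0.02 + 88*0.17 + 1.9*0.03 = 19.019 m^2.
V = 264 m³. Required absorption A₂ = 0.161 × 264 / 1.12 = 37.950 sabins.
Shortfall: 37.950 − 19.019 = 18.9 sabins.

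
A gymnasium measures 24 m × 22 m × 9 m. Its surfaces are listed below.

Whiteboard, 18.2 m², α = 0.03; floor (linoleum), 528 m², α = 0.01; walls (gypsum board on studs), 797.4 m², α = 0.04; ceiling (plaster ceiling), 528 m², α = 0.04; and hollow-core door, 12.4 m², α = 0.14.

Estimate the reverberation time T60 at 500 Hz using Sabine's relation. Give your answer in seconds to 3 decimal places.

12.630 s

A = Σ Sᵢαᵢ = 18.2·0.03 + 528·0.01 + 797.4·0.04 + 528·0.04 + 12.4·0.14 = 60.578 sabins.
Room volume: 4752 m³.
RT60 = 0.161 · V / A = 0.161 × 4752 / 60.578 = 12.630 s.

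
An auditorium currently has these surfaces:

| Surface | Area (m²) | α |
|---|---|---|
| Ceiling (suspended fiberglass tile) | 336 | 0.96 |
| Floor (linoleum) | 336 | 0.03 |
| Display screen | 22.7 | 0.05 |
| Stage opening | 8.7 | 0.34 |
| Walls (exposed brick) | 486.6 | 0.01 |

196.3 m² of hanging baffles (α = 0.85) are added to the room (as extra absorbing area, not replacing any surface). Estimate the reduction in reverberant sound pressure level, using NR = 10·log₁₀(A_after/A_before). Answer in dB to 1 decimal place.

1.7 dB

Total absorption A_before = 336×0.96 + 336×0.03 + 22.7×0.05 + 8.7×0.34 + 486.6×0.01
  = 322.560 + 10.080 + 1.135 + 2.958 + 4.866 = 341.599 m² sabins.
Treatment contributes 196.3·0.85 = 166.855 sabins.
A_after = 341.599 + 166.855 = 508.454 sabins.
Reduction = 10 log₁₀(A_after/A_before) = 10 log₁₀(1.4885) = 1.7 dB.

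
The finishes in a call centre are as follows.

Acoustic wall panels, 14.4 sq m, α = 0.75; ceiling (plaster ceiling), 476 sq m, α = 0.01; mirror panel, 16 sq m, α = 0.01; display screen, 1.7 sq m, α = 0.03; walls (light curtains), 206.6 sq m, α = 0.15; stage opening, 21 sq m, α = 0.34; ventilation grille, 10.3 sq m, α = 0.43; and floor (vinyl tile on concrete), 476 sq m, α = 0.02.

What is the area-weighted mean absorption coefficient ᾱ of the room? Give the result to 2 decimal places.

0.06

Total surface area S = 1222.0 sq m.
A = 14.4*0.75 + 476*0.01 + 16*0.01 + 1.7*0.03 + 206.6*0.15 + 21*0.34 + 10.3*0.43 + 476*0.02 = 67.850 sabins.
ᾱ = A/S = 0.06.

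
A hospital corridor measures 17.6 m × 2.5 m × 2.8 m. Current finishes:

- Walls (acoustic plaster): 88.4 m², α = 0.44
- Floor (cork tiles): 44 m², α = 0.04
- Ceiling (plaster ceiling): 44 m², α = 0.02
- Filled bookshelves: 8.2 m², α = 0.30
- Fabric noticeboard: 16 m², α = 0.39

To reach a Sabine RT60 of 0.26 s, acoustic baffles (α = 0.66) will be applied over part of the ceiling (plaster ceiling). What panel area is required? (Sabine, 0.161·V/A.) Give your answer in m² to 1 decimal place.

40.7

Total absorption A₁ = 88.4*0.44 + 44*0.04 + 44*0.02 + 8.2*0.30 + 16*0.39
  = 38.896 + 1.760 + 0.880 + 2.460 + 6.240 = 50.236 m² sabins.
Required A₂ = 0.161·123.2/0.26 = 76.289 sabins.
Absorption to add: 76.289 − 50.236 = 26.053 sabins.
Net gain per m²: Δα = 0.66 − 0.02 = 0.64.
Panel area = 26.053 / 0.64 = 40.7 m².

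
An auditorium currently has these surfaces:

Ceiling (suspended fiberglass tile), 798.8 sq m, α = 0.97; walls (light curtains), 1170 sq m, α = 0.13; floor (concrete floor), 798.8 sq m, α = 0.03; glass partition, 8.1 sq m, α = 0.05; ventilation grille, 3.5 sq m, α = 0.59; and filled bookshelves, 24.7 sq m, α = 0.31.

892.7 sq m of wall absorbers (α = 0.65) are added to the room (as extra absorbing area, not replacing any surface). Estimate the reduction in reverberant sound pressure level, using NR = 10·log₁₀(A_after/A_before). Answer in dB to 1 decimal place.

A_before = Σ Sᵢαᵢ = 798.8*0.97 + 1170*0.13 + 798.8*0.03 + 8.1*0.05 + 3.5*0.59 + 24.7*0.31 = 961.027 sabins.
Treatment contributes 892.7·0.65 = 580.255 sabins.
A_after = 961.027 + 580.255 = 1541.282 sabins.
NR = 10·log₁₀(1541.282/961.027) = 2.1 dB.

2.1 dB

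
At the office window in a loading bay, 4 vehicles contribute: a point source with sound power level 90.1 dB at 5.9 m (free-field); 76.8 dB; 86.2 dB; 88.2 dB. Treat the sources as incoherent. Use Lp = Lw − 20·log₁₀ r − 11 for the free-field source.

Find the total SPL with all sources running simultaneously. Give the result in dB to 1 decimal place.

Source at 5.9 m: Lp = 90.1 − 20·log₁₀(5.9) − 11 = 63.7 dB.
Converting to relative power and adding: 10^(63.7/10) + 10^(76.8/10) + 10^(86.2/10) + 10^(88.2/10) = 1.128e+09.
L_total = 10·log₁₀(1.128e+09) = 90.5 dB.

90.5 dB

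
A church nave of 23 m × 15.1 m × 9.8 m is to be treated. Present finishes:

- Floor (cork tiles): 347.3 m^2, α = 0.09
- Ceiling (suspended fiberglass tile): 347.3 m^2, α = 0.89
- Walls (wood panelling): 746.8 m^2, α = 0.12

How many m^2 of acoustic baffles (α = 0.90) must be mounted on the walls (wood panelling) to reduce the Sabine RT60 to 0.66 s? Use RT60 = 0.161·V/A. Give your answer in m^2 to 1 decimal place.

513.2

Summing Sᵢαᵢ: 31.257 + 309.097 + 89.616 → A₁ = 429.970 sabins.
V = 3403.54 m³. Target absorption A₂ = 0.161 × 3403.54 / 0.66 = 830.257 sabins.
Absorption to add: 830.257 − 429.970 = 400.287 sabins.
Net gain per m^2: Δα = 0.90 − 0.12 = 0.78.
Area = ΔA/Δα = 400.287/0.78 = 513.2 m^2.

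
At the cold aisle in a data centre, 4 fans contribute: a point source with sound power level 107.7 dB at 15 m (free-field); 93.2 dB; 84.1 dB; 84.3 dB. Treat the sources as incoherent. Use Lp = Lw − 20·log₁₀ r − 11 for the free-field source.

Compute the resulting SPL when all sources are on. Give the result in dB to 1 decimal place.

94.2 dB

Source at 15 m: Lp = 107.7 − 20·log₁₀(15) − 11 = 73.2 dB.
Sum in the linear (power) domain: Σ 10^(Lᵢ/10) = 10^(73.2/10) + 10^(93.2/10) + 10^(84.1/10) + 10^(84.3/10) = 2.636e+09.
L_total = 10·log₁₀(2.636e+09) = 94.2 dB.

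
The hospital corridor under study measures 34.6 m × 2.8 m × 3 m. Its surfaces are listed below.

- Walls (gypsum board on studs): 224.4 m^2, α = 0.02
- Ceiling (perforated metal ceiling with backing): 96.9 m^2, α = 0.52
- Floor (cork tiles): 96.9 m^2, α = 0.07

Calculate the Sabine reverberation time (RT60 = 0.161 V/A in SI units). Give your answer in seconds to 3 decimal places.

0.759 seconds

Summing Sᵢαᵢ: 4.488 + 50.388 + 6.783 → A = 61.659 sabins.
V = 34.6·2.8·3 = 290.64 m³.
RT60 = 0.161 · V / A = 0.161 × 290.64 / 61.659 = 0.759 s.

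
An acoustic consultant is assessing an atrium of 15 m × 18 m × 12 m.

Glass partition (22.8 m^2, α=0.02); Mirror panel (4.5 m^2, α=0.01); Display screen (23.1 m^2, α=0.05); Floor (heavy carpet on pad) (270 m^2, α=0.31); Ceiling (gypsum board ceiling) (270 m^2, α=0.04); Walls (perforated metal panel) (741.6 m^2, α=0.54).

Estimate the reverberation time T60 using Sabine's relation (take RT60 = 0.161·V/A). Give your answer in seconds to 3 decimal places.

Summing Sᵢαᵢ: 0.456 + 0.045 + 1.155 + 83.700 + 10.800 + 400.464 → A = 496.620 sabins.
Room volume: 3240 m³.
Sabine: RT60 = 0.161 × 3240 / 496.620 = 1.050 s.

1.050 s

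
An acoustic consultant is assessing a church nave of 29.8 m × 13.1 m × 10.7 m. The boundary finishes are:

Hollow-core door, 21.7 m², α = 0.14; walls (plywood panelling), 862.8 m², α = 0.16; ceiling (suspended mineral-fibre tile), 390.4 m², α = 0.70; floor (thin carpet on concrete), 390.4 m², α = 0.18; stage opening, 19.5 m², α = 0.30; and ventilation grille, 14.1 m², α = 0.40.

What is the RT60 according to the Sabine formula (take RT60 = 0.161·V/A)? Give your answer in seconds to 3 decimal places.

Equivalent absorption area: A = 21.7·0.14 + 862.8·0.16 + 390.4·0.70 + 390.4·0.18 + 19.5·0.30 + 14.1·0.40 = 496.128 m².
V = 29.8·13.1·10.7 = 4177.066 m³.
Sabine: RT60 = 0.161 × 4177.066 / 496.128 = 1.356 s.

1.356 sec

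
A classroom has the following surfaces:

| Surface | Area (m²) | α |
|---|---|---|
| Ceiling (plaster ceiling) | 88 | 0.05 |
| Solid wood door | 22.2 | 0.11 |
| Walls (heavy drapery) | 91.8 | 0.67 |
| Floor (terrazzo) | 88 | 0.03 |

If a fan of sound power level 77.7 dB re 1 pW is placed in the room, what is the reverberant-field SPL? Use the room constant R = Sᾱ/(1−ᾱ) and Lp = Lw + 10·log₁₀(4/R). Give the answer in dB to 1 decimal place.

A = 70.988 sabins; S = 290.0 m².
ᾱ = 70.988/290.0 = 0.2448; R = Sᾱ/(1−ᾱ) = 70.988/(1−0.2448) = 93.999 m².
Lp = Lw + 10 log₁₀(4/R) = 77.7 -13.71 = 64.0 dB.

64.0 dB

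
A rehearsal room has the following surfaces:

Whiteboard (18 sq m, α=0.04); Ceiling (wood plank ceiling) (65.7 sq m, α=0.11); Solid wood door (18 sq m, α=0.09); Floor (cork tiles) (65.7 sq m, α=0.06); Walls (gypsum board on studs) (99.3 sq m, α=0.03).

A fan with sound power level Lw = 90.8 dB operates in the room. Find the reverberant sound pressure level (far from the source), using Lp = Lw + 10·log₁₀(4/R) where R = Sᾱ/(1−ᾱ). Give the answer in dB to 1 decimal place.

Σ(Sᵢαᵢ) = 18·0.04 + 65.7·0.11 + 18·0.09 + 65.7·0.06 + 99.3·0.03 = 16.488; total area S = 266.7 sq m.
ᾱ = 0.0618, so room constant R = A/(1−ᾱ) = 17.574 sq m.
Lp = Lw + 10 log₁₀(4/R) = 90.8 -6.43 = 84.4 dB.

84.4 dB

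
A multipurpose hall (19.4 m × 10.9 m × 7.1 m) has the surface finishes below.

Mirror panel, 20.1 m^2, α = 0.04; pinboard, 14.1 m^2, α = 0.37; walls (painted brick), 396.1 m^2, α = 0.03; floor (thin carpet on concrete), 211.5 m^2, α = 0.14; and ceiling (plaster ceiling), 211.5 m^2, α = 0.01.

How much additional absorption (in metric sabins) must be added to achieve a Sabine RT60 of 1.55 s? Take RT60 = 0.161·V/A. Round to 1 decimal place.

Equivalent absorption area: A₁ = 20.1×0.04 + 14.1×0.37 + 396.1×0.03 + 211.5×0.14 + 211.5×0.01 = 49.629 m^2.
For T = 1.55 s, need A₂ = 0.161·V/T = 0.161·1501.366/1.55 = 155.948 sabins.
Additional absorption ΔA = 155.948 − 49.629 = 106.3 sabins.

106.3 sabins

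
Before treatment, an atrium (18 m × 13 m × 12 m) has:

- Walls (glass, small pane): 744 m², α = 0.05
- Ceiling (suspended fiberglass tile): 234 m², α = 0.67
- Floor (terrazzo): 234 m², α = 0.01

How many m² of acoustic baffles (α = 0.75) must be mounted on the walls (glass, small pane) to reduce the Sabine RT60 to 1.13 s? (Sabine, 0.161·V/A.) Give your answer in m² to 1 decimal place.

Equivalent absorption area: A₁ = 744×0.05 + 234×0.67 + 234×0.01 = 196.320 m².
Required A₂ = 0.161·2808/1.13 = 400.078 sabins.
ΔA needed = 400.078 − 196.320 = 203.758 sabins.
Each m² of panel replacing the walls (glass, small pane) adds (0.75 − 0.05) = 0.70 sabins.
Panel area = 203.758 / 0.70 = 291.1 m².

291.1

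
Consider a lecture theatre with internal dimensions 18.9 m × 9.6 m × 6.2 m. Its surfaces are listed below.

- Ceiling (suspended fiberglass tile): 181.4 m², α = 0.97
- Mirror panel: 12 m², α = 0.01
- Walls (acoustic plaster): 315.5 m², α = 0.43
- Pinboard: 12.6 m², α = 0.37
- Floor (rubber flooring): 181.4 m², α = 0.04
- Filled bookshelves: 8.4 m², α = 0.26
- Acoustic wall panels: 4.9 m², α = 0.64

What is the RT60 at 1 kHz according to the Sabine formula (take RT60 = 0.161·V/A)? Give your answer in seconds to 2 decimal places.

0.55 s

Total absorption A = 181.4×0.97 + 12×0.01 + 315.5×0.43 + 12.6×0.37 + 181.4×0.04 + 8.4×0.26 + 4.9×0.64
  = 175.958 + 0.120 + 135.665 + 4.662 + 7.256 + 2.184 + 3.136 = 328.981 m² sabins.
Volume V = 18.9 × 9.6 × 6.2 = 1124.928 m³.
RT60 = 0.161 · V / A = 0.161 × 1124.928 / 328.981 = 0.55 s.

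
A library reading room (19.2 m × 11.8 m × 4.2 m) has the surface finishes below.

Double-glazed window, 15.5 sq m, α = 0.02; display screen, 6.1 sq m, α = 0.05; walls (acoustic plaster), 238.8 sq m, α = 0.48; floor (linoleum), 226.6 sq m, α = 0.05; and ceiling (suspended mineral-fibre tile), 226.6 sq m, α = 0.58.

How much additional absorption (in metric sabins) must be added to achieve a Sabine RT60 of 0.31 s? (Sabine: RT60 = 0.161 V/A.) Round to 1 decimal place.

Equivalent absorption area: A₁ = 15.5·0.02 + 6.1·0.05 + 238.8·0.48 + 226.6·0.05 + 226.6·0.58 = 257.997 sq m.
V = 951.552 m³. Required absorption A₂ = 0.161 × 951.552 / 0.31 = 494.193 sabins.
ΔA = A₂ − A₁ = 494.193 − 257.997 = 236.2 sabins.

236.2 sabins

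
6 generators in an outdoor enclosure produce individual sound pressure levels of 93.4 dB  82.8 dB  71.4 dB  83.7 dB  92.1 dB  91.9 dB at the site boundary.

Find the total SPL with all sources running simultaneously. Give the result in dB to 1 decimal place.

Sum in the linear (power) domain: Σ 10^(Lᵢ/10) = 10^(93.4/10) + 10^(82.8/10) + 10^(71.4/10) + 10^(83.7/10) + 10^(92.1/10) + 10^(91.9/10) = 5.797e+09.
Back to dB: 10·log₁₀ Σ = 97.6 dB.

97.6 dB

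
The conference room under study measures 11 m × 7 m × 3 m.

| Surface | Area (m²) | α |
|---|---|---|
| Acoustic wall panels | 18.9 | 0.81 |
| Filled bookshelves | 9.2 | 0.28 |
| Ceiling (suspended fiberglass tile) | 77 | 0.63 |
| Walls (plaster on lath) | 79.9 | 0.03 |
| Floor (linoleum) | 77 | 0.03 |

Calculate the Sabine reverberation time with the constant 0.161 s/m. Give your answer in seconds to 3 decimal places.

Total absorption A = 18.9*0.81 + 9.2*0.28 + 77*0.63 + 79.9*0.03 + 77*0.03
  = 15.309 + 2.576 + 48.510 + 2.397 + 2.310 = 71.102 m² sabins.
V = 11·7·3 = 231 m³.
Sabine: RT60 = 0.161 × 231 / 71.102 = 0.523 s.

0.523 s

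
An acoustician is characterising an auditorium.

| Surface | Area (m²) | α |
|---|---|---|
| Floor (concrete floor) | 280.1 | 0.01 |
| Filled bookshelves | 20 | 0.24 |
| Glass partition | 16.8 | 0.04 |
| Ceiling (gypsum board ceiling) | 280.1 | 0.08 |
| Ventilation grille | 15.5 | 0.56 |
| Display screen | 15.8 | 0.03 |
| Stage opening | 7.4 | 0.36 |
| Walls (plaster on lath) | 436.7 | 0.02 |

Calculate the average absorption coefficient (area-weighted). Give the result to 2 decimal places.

0.05

S = Σ Sᵢ = 280.1 + 20 + 16.8 + 280.1 + 15.5 + 15.8 + 7.4 + 436.7 = 1072.4 m².
Weighted sum Σ Sα = 51.233.
ᾱ = A/S = 0.05.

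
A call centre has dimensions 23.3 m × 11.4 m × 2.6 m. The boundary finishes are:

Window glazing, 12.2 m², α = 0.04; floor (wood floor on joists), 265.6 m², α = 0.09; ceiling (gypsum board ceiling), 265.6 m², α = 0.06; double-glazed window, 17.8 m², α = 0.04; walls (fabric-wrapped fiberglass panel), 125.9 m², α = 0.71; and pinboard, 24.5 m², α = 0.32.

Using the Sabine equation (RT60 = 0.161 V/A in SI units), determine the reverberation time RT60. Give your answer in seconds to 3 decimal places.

0.804 s

Equivalent absorption area: A = 12.2×0.04 + 265.6×0.09 + 265.6×0.06 + 17.8×0.04 + 125.9×0.71 + 24.5×0.32 = 138.269 m².
Volume V = 23.3 × 11.4 × 2.6 = 690.612 m³.
T = 0.161 V/A = 0.161·690.612/138.269 = 0.804 s.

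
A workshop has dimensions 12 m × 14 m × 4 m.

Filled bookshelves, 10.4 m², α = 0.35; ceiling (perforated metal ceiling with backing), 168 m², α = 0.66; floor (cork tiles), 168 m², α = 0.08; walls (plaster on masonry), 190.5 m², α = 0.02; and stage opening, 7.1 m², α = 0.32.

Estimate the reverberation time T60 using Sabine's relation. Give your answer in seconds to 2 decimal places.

Total absorption A = 10.4*0.35 + 168*0.66 + 168*0.08 + 190.5*0.02 + 7.1*0.32
  = 3.640 + 110.880 + 13.440 + 3.810 + 2.272 = 134.042 m² sabins.
V = 12·14·4 = 672 m³.
T = 0.161 V/A = 0.161·672/134.042 = 0.81 s.

0.81 sec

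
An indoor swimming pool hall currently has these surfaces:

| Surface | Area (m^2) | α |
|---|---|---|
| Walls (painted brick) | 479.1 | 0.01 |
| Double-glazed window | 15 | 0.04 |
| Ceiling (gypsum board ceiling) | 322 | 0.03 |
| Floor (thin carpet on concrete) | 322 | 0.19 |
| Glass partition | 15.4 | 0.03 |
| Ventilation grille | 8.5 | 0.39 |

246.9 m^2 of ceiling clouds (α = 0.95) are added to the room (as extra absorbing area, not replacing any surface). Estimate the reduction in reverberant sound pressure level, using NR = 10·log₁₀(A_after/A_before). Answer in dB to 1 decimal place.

5.9 dB

Equivalent absorption area: A_before = 479.1×0.01 + 15×0.04 + 322×0.03 + 322×0.19 + 15.4×0.03 + 8.5×0.39 = 80.008 m^2.
Treatment contributes 246.9·0.95 = 234.555 sabins.
New total A_after = 314.563 sabins.
Reduction = 10 log₁₀(A_after/A_before) = 10 log₁₀(3.9316) = 5.9 dB.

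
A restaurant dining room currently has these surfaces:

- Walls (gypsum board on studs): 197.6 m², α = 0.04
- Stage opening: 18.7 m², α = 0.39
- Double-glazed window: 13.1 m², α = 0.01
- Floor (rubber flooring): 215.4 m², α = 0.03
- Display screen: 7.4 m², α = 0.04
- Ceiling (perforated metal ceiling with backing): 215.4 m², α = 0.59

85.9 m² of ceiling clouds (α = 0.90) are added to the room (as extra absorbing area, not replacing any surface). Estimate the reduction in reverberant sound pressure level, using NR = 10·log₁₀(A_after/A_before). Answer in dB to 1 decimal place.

1.8 dB

Equivalent absorption area: A_before = 197.6*0.04 + 18.7*0.39 + 13.1*0.01 + 215.4*0.03 + 7.4*0.04 + 215.4*0.59 = 149.172 m².
Treatment contributes 85.9·0.90 = 77.310 sabins.
New total A_after = 226.482 sabins.
Reduction = 10 log₁₀(A_after/A_before) = 10 log₁₀(1.5183) = 1.8 dB.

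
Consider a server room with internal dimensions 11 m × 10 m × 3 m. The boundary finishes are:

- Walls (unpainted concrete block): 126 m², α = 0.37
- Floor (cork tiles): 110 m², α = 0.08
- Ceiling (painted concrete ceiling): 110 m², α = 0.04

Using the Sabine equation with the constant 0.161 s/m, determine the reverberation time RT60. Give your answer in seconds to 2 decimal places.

0.89 s

Total absorption A = 126×0.37 + 110×0.08 + 110×0.04
  = 46.620 + 8.800 + 4.400 = 59.820 m² sabins.
Room volume: 330 m³.
T = 0.161 V/A = 0.161·330/59.820 = 0.89 s.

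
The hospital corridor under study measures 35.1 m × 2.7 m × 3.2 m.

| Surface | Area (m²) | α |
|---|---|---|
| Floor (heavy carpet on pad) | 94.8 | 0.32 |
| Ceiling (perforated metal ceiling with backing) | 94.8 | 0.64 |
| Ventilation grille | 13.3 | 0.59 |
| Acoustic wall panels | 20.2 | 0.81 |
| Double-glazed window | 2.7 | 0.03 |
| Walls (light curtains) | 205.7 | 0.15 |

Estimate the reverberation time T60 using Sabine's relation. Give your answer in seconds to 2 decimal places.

Total absorption A = 94.8×0.32 + 94.8×0.64 + 13.3×0.59 + 20.2×0.81 + 2.7×0.03 + 205.7×0.15
  = 30.336 + 60.672 + 7.847 + 16.362 + 0.081 + 30.855 = 146.153 m² sabins.
Volume V = 35.1 × 2.7 × 3.2 = 303.264 m³.
T = 0.161 V/A = 0.161·303.264/146.153 = 0.33 s.

0.33 s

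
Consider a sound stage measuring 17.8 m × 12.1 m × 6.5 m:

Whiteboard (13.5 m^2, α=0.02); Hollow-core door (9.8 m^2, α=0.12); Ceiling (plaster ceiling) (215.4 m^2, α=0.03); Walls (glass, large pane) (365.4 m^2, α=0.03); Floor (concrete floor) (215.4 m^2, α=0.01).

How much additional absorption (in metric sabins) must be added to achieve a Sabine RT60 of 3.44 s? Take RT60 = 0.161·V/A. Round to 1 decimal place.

44.5 sabins

Total absorption A₁ = 13.5·0.02 + 9.8·0.12 + 215.4·0.03 + 365.4·0.03 + 215.4·0.01
  = 0.270 + 1.176 + 6.462 + 10.962 + 2.154 = 21.024 m^2 sabins.
Target A₂ = 0.161·1399.97/3.44 = 65.522 sabins (V = 1399.97 m³).
Shortfall: 65.522 − 21.024 = 44.5 sabins.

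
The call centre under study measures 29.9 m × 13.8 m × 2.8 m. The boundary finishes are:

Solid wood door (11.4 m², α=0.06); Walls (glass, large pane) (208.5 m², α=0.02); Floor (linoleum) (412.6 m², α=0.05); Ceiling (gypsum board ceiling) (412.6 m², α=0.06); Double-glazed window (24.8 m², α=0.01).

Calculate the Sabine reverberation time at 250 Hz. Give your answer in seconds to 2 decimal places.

3.68 sec

A = Σ Sᵢαᵢ = 11.4*0.06 + 208.5*0.02 + 412.6*0.05 + 412.6*0.06 + 24.8*0.01 = 50.488 sabins.
Volume V = 29.9 × 13.8 × 2.8 = 1155.336 m³.
T = 0.161 V/A = 0.161·1155.336/50.488 = 3.68 s.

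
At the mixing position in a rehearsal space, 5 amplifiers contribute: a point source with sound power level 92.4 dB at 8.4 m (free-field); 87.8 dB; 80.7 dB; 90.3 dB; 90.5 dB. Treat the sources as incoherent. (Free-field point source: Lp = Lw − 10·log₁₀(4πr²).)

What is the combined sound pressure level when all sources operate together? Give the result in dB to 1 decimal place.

Source at 8.4 m: Lp = 92.4 − 10·log₁₀(4π·8.4²) = 92.4 − 10·log₁₀(886.683) = 62.9 dB.
Converting to relative power and adding: 10^(62.9/10) + 10^(87.8/10) + 10^(80.7/10) + 10^(90.3/10) + 10^(90.5/10) = 2.916e+09.
Back to dB: 10·log₁₀ Σ = 94.6 dB.

94.6 dB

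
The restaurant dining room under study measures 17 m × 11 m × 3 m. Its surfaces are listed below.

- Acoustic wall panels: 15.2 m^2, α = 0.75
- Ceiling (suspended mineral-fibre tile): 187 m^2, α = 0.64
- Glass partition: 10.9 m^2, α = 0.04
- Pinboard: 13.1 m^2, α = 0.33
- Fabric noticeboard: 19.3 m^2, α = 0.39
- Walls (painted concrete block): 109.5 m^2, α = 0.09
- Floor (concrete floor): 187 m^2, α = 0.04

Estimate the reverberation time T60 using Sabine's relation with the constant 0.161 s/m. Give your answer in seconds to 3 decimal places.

0.562 sec

A = Σ Sᵢαᵢ = 15.2×0.75 + 187×0.64 + 10.9×0.04 + 13.1×0.33 + 19.3×0.39 + 109.5×0.09 + 187×0.04 = 160.701 sabins.
V = 17·11·3 = 561 m³.
T = 0.161 V/A = 0.161·561/160.701 = 0.562 s.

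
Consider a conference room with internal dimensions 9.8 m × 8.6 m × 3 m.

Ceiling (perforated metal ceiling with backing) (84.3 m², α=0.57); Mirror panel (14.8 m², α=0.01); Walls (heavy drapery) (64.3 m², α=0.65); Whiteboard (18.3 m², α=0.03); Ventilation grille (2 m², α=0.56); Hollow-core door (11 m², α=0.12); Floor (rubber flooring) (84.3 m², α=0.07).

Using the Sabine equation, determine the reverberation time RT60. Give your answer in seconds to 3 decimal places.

A = Σ Sᵢαᵢ = 84.3*0.57 + 14.8*0.01 + 64.3*0.65 + 18.3*0.03 + 2*0.56 + 11*0.12 + 84.3*0.07 = 98.884 sabins.
Room volume: 252.84 m³.
Sabine: RT60 = 0.161 × 252.84 / 98.884 = 0.412 s.

0.412 sec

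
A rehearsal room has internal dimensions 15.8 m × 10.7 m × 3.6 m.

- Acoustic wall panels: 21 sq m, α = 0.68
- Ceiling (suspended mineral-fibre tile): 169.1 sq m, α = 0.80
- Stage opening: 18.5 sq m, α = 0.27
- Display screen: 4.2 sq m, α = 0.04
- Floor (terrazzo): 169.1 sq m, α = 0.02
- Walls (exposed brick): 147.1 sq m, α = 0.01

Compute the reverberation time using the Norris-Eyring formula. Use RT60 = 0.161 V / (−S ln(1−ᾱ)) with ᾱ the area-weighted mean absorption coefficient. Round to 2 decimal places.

S = Σ Sᵢ = 529.0 sq m.
Σ(Sᵢαᵢ) = 21·0.68 + 169.1·0.80 + 18.5·0.27 + 4.2·0.04 + 169.1·0.02 + 147.1·0.01 = 159.576.
Mean coefficient ᾱ = A/S = 0.3017.
Eyring denominator: −S ln(1−ᾱ) = 189.967.
V = 15.8 × 10.7 × 3.6 = 608.616 m³.
RT60 = 0.161 × 608.616 / 189.967 = 0.52 s.

0.52 seconds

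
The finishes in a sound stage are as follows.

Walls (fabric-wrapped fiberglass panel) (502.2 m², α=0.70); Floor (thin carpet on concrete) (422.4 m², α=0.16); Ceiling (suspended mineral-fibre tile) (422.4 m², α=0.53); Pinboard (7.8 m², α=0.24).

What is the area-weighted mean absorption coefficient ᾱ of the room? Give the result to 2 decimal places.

Total surface area S = 1354.8 m².
Weighted sum Σ Sα = 644.868.
ᾱ = 644.868 / 1354.8 = 0.48.

0.48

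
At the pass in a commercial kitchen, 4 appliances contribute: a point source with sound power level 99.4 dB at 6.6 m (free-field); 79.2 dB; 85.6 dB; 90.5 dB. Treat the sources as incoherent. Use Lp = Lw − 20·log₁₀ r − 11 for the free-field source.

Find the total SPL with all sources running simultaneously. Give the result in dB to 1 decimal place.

Source at 6.6 m: Lp = 99.4 − 20·log₁₀(6.6) − 11 = 72.0 dB.
Σ 10^(Lᵢ/10) = 1.584e+09.
Back to dB: 10·log₁₀ Σ = 92.0 dB.

92.0 dB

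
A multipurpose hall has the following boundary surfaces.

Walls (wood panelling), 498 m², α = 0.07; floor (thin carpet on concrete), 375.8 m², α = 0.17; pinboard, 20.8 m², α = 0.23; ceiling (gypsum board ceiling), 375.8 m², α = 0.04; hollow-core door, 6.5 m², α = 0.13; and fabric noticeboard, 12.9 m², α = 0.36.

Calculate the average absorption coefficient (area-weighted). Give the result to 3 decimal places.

0.096

S = Σ Sᵢ = 498 + 375.8 + 20.8 + 375.8 + 6.5 + 12.9 = 1289.8 m².
Weighted sum Σ Sα = 124.051.
ᾱ = 124.051 / 1289.8 = 0.096.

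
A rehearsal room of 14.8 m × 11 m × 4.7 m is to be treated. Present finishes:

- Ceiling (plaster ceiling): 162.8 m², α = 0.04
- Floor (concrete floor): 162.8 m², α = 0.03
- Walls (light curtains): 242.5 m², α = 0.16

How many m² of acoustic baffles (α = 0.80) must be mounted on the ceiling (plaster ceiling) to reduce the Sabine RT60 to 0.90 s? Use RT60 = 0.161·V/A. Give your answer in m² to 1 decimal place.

Summing Sᵢαᵢ: 6.512 + 4.884 + 38.800 → A₁ = 50.196 sabins.
V = 765.16 m³. Target absorption A₂ = 0.161 × 765.16 / 0.90 = 136.879 sabins.
Absorption to add: 136.879 − 50.196 = 86.683 sabins.
Each m² of panel replacing the ceiling (plaster ceiling) adds (0.80 − 0.04) = 0.76 sabins.
Panel area = 86.683 / 0.76 = 114.1 m².

114.1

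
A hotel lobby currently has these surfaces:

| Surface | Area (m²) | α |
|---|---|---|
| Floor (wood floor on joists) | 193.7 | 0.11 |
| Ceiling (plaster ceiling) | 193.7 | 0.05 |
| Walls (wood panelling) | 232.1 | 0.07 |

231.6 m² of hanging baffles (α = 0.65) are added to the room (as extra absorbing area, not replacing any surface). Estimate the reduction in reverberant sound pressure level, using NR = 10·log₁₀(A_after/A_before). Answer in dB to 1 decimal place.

Total absorption A_before = 193.7·0.11 + 193.7·0.05 + 232.1·0.07
  = 21.307 + 9.685 + 16.247 = 47.239 m² sabins.
Added absorption = 231.6 × 0.65 = 150.540 sabins.
New total A_after = 197.779 sabins.
NR = 10·log₁₀(197.779/47.239) = 6.2 dB.

6.2 dB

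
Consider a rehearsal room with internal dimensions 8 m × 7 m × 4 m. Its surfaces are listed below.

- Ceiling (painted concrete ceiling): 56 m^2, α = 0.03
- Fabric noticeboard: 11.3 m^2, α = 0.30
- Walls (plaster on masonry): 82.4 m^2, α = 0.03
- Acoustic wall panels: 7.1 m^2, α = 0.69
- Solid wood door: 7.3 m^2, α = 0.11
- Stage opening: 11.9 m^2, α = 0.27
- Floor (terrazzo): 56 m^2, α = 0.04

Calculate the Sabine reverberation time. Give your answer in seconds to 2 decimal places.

Summing Sᵢαᵢ: 1.680 + 3.390 + 2.472 + 4.899 + 0.803 + 3.213 + 2.240 → A = 18.697 sabins.
Room volume: 224 m³.
Sabine: RT60 = 0.161 × 224 / 18.697 = 1.93 s.

1.93 s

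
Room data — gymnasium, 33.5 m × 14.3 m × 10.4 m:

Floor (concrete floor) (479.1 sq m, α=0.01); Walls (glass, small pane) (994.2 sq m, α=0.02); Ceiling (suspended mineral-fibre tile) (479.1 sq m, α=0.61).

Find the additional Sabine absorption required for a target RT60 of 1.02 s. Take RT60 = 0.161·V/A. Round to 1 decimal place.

Summing Sᵢαᵢ: 4.791 + 19.884 + 292.251 → A₁ = 316.926 sabins.
V = 4982.12 m³. Required absorption A₂ = 0.161 × 4982.12 / 1.02 = 786.393 sabins.
Shortfall: 786.393 − 316.926 = 469.5 sabins.

469.5 sabins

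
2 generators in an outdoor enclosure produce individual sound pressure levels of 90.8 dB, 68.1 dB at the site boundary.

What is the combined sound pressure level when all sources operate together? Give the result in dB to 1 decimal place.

Sum in the linear (power) domain: Σ 10^(Lᵢ/10) = 10^(90.8/10) + 10^(68.1/10) = 1.209e+09.
Combined level = 10 log₁₀(1.209e+09) = 90.8 dB.

90.8 dB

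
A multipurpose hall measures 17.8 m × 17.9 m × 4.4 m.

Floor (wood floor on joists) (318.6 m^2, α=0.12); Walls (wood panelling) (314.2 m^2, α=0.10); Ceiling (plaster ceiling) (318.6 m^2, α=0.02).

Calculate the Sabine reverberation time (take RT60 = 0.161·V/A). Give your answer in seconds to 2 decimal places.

2.97 s

Summing Sᵢαᵢ: 38.232 + 31.420 + 6.372 → A = 76.024 sabins.
Volume V = 17.8 × 17.9 × 4.4 = 1401.928 m³.
T = 0.161 V/A = 0.161·1401.928/76.024 = 2.97 s.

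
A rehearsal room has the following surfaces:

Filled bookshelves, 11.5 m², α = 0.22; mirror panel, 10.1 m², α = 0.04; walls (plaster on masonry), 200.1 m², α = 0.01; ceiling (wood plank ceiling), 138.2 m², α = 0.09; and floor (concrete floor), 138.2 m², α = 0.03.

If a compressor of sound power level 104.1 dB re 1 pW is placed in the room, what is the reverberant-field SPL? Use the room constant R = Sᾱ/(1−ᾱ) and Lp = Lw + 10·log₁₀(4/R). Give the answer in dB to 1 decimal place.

96.6 dB

A = 21.519 sabins; S = 498.1 m².
ᾱ = 21.519/498.1 = 0.0432; R = Sᾱ/(1−ᾱ) = 21.519/(1−0.0432) = 22.491 m².
Lp = 104.1 + 10·log₁₀(4/22.491) = 104.1 + (-7.50) = 96.6 dB.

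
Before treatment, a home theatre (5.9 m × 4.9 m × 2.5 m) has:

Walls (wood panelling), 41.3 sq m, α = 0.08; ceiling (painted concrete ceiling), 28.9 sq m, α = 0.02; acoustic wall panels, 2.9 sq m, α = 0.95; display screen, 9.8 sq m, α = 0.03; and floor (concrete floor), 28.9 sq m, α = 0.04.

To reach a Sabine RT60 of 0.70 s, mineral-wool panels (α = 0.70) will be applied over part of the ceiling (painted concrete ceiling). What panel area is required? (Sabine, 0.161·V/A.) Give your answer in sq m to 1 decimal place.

12.6

Summing Sᵢαᵢ: 3.304 + 0.578 + 2.755 + 0.294 + 1.156 → A₁ = 8.087 sabins.
V = 72.275 m³. Target absorption A₂ = 0.161 × 72.275 / 0.70 = 16.623 sabins.
Absorption to add: 16.623 − 8.087 = 8.536 sabins.
Net gain per sq m: Δα = 0.70 − 0.02 = 0.68.
Area = ΔA/Δα = 8.536/0.68 = 12.6 sq m.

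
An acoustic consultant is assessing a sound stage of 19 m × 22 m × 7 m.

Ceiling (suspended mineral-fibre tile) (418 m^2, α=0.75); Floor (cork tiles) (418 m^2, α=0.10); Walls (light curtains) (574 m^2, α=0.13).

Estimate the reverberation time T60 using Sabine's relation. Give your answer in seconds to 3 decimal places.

1.096 seconds

Summing Sᵢαᵢ: 313.500 + 41.800 + 74.620 → A = 429.920 sabins.
V = 19·22·7 = 2926 m³.
RT60 = 0.161 · V / A = 0.161 × 2926 / 429.920 = 1.096 s.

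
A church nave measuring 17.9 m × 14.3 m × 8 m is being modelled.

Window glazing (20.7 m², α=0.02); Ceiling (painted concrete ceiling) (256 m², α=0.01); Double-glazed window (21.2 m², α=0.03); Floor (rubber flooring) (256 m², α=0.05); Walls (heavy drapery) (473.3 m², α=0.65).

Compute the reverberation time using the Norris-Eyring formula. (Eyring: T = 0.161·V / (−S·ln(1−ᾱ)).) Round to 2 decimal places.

Total surface area S = 20.7 + 256 + 21.2 + 256 + 473.3 = 1027.2 m².
Absorption A = 20.7·0.02 + 256·0.01 + 21.2·0.03 + 256·0.05 + 473.3·0.65 = 324.055 sabins.
Mean coefficient ᾱ = A/S = 0.3155.
−S·ln(1−ᾱ) = −1027.2 × ln(1 − 0.3155) = 389.377.
V = 17.9 × 14.3 × 8 = 2047.76 m³.
RT60 = 0.161 × 2047.76 / 389.377 = 0.85 s.

0.85 sec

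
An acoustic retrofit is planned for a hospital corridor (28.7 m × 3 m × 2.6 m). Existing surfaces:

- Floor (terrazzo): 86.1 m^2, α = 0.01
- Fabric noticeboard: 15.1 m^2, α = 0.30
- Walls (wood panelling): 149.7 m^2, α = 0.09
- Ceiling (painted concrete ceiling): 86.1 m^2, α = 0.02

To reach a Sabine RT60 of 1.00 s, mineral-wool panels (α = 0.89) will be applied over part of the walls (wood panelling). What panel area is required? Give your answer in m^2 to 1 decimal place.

Total absorption A₁ = 86.1*0.01 + 15.1*0.30 + 149.7*0.09 + 86.1*0.02
  = 0.861 + 4.530 + 13.473 + 1.722 = 20.586 m^2 sabins.
Required A₂ = 0.161·223.86/1.00 = 36.041 sabins.
Absorption to add: 36.041 − 20.586 = 15.455 sabins.
Each m^2 of panel replacing the walls (wood panelling) adds (0.89 − 0.09) = 0.80 sabins.
Area = ΔA/Δα = 15.455/0.80 = 19.3 m^2.

19.3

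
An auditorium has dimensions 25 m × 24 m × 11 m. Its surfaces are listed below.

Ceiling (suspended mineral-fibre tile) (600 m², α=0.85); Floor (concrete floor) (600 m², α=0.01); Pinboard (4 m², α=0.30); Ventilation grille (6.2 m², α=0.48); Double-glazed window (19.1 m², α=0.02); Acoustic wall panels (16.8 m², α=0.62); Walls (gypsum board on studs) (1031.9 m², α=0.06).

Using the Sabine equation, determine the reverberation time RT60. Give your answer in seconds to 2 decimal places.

1.79 s

A = Σ Sᵢαᵢ = 600·0.85 + 600·0.01 + 4·0.30 + 6.2·0.48 + 19.1·0.02 + 16.8·0.62 + 1031.9·0.06 = 592.888 sabins.
V = 25·24·11 = 6600 m³.
T = 0.161 V/A = 0.161·6600/592.888 = 1.79 s.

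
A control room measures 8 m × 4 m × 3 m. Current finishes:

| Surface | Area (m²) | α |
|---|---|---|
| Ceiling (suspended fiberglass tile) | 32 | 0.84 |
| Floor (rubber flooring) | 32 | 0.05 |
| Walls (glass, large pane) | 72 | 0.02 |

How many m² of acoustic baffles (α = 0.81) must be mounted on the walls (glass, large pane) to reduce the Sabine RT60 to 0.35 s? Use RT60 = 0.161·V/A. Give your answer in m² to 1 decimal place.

18.0

Equivalent absorption area: A₁ = 32*0.84 + 32*0.05 + 72*0.02 = 29.920 m².
V = 96 m³. Target absorption A₂ = 0.161 × 96 / 0.35 = 44.160 sabins.
ΔA needed = 44.160 − 29.920 = 14.240 sabins.
Each m² of panel replacing the walls (glass, large pane) adds (0.81 − 0.02) = 0.79 sabins.
Panel area = 14.240 / 0.79 = 18.0 m².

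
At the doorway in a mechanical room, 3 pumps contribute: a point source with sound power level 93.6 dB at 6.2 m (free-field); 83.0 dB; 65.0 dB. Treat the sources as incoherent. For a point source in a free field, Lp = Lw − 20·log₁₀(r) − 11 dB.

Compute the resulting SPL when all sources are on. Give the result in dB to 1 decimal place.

Source at 6.2 m: Lp = 93.6 − 20·log₁₀(6.2) − 11 = 66.8 dB.
Sum in the linear (power) domain: Σ 10^(Lᵢ/10) = 10^(66.8/10) + 10^(83.0/10) + 10^(65.0/10) = 2.075e+08.
L_total = 10·log₁₀(2.075e+08) = 83.2 dB.

83.2 dB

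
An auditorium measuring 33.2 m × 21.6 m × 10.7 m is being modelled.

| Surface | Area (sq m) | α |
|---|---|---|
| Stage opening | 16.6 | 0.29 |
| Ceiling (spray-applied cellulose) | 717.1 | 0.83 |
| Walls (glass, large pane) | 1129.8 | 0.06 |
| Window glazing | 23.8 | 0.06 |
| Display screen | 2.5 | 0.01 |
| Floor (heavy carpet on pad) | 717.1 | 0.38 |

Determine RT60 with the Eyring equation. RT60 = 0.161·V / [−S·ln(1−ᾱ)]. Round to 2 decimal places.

S = Σ Sᵢ = 2606.9 sq m.
Σ(Sᵢαᵢ) = 16.6×0.29 + 717.1×0.83 + 1129.8×0.06 + 23.8×0.06 + 2.5×0.01 + 717.1×0.38 = 941.746.
Mean coefficient ᾱ = A/S = 0.3613.
Eyring denominator: −S ln(1−ᾱ) = 1168.726.
V = 33.2 × 21.6 × 10.7 = 7673.184 m³.
RT60 = 0.161 × 7673.184 / 1168.726 = 1.06 s.

1.06 s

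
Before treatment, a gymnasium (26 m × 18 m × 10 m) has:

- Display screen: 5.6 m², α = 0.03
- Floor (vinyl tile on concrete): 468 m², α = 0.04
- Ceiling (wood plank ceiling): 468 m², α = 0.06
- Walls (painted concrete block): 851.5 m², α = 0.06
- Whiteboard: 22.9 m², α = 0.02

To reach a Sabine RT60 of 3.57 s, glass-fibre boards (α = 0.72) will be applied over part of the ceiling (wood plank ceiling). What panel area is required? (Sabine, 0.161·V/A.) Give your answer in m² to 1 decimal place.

170.5

A₁ = Σ Sᵢαᵢ = 5.6·0.03 + 468·0.04 + 468·0.06 + 851.5·0.06 + 22.9·0.02 = 98.516 sabins.
V = 4680 m³. Target absorption A₂ = 0.161 × 4680 / 3.57 = 211.059 sabins.
Absorption to add: 211.059 − 98.516 = 112.543 sabins.
Net gain per m²: Δα = 0.72 − 0.06 = 0.66.
Area = ΔA/Δα = 112.543/0.66 = 170.5 m².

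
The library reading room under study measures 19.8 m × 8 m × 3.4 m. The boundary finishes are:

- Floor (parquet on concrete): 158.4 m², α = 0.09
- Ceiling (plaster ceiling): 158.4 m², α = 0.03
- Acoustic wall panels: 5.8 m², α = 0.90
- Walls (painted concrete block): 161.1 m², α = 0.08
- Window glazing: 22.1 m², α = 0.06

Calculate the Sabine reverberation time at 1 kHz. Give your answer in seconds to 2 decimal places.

Total absorption A = 158.4×0.09 + 158.4×0.03 + 5.8×0.90 + 161.1×0.08 + 22.1×0.06
  = 14.256 + 4.752 + 5.220 + 12.888 + 1.326 = 38.442 m² sabins.
Volume V = 19.8 × 8 × 3.4 = 538.56 m³.
RT60 = 0.161 · V / A = 0.161 × 538.56 / 38.442 = 2.26 s.

2.26 sec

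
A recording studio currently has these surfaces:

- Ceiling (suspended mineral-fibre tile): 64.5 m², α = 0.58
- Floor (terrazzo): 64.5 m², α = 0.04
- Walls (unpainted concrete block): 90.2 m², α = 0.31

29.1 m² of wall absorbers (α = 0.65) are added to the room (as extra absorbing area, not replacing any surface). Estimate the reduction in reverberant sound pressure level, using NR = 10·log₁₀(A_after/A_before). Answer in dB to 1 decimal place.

Summing Sᵢαᵢ: 37.410 + 2.580 + 27.962 → A_before = 67.952 sabins.
Added absorption = 29.1 × 0.65 = 18.915 sabins.
A_after = 67.952 + 18.915 = 86.867 sabins.
NR = 10·log₁₀(86.867/67.952) = 1.1 dB.

1.1 dB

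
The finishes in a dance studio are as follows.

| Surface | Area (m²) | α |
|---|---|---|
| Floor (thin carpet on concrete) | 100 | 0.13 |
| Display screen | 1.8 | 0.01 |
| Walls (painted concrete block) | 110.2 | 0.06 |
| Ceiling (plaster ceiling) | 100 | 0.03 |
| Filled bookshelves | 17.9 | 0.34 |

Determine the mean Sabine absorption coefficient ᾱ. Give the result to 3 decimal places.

S = Σ Sᵢ = 100 + 1.8 + 110.2 + 100 + 17.9 = 329.9 m².
Σ(Sᵢαᵢ) = 100·0.13 + 1.8·0.01 + 110.2·0.06 + 100·0.03 + 17.9·0.34 = 28.716.
ᾱ = A/S = 0.087.

0.087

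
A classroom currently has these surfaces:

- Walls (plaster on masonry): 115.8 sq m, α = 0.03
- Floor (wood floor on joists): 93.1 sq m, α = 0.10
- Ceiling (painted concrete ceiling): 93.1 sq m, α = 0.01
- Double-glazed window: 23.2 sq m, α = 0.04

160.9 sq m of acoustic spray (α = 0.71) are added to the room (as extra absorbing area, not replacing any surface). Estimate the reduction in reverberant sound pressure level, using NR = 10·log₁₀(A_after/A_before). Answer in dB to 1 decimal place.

A_before = Σ Sᵢαᵢ = 115.8*0.03 + 93.1*0.10 + 93.1*0.01 + 23.2*0.04 = 14.643 sabins.
Added absorption = 160.9 × 0.71 = 114.239 sabins.
A_after = 14.643 + 114.239 = 128.882 sabins.
NR = 10·log₁₀(128.882/14.643) = 9.4 dB.

9.4 dB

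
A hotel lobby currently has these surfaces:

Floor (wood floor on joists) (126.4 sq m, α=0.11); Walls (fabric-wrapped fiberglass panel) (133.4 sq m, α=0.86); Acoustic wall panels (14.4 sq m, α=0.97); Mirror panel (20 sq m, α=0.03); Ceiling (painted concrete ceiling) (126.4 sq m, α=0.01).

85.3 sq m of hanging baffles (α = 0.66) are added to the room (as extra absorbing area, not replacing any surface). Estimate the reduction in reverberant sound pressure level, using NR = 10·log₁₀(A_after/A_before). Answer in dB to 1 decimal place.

1.4 dB

Equivalent absorption area: A_before = 126.4×0.11 + 133.4×0.86 + 14.4×0.97 + 20×0.03 + 126.4×0.01 = 144.460 sq m.
Added absorption = 85.3 × 0.66 = 56.298 sabins.
A_after = 144.460 + 56.298 = 200.758 sabins.
Reduction = 10 log₁₀(A_after/A_before) = 10 log₁₀(1.3897) = 1.4 dB.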